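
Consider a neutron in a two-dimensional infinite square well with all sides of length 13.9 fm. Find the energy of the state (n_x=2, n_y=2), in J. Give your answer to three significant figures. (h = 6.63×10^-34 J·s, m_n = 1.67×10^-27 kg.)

E = 1.36×10^-12 J

For a 2D rectangular well E = (h²/8m_n)·Σ n_i²/L_i² = (6.63×10^-34)²/(8·1.67×10^-27) · [2²/(13.9 fm)² + 2²/(13.9 fm)²].
Evaluating gives E = 1.36×10^-12 J.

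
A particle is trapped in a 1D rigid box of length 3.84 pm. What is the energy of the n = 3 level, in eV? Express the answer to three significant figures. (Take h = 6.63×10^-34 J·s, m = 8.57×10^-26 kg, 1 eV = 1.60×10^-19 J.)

E_3 = 2.45 eV

For an infinite well E_n = n²h²/(8mL²), so E_1 = h²/(8mL²) = (6.63×10^-34)²/(8·8.57×10^-26·(3.84×10^-12 m)²) = 4.348×10^-20 J.
Then E_3 = 3²·E_1 = 9·4.348×10^-20 J = 3.913×10^-19 J.
Converting, E_3 = 3.913×10^-19 J / (1.60×10^-19 J/eV) = 2.45 eV.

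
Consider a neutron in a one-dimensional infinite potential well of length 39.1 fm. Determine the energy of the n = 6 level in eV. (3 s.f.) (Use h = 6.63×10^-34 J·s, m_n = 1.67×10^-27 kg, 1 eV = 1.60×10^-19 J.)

For an infinite well E_n = n²h²/(8m_nL²), so E_1 = h²/(8m_nL²) = (6.63×10^-34)²/(8·1.67×10^-27·(3.91×10^-14 m)²) = 2.152×10^-14 J.
Then E_6 = 6²·E_1 = 36·2.152×10^-14 J = 7.747×10^-13 J.
Converting, E_6 = 7.747×10^-13 J / (1.60×10^-19 J/eV) = 4.84×10^6 eV.

E_6 = 4.84×10^6 eV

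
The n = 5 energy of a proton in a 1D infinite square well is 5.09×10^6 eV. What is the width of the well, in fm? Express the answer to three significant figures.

L = 31.7 fm

From E_n = n²h²/(8m_pL²), L = n·h/√(8m_pE_n).
E_5 = 5.09×10^6 eV = 8.154×10^-13 J, so L = 5·6.626×10^-34/√(8·1.673×10^-27·8.154×10^-13) = 3.17×10^-14 m = 31.7 fm.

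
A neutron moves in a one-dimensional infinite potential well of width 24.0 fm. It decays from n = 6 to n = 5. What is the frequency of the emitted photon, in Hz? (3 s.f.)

E_1 = h²/(8m_nL²) = 5.688×10^-14 J and ΔE = (6² − 5²)E_1 = 6.257×10^-13 J.
f = ΔE/h = 6.257×10^-13/6.626×10^-34 = 9.44×10^20 Hz.

f = 9.44×10^20 Hz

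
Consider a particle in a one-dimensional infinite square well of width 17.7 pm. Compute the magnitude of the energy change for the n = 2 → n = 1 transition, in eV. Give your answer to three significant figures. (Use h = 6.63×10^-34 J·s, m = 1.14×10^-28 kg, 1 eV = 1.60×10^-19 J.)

|ΔE| = 28.8 eV

E_1 = h²/(8mL²) = 1.538×10^-18 J.
|ΔE| = |2² − 1²|·E_1 = 3·1.538×10^-18 J = 4.614×10^-18 J = 28.8 eV.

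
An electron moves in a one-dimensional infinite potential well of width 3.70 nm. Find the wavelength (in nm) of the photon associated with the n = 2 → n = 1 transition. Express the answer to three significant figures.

E_1 = h²/(8m_eL²) = 4.401×10^-21 J, so ΔE = (2² − 1²)E_1 = 1.320×10^-20 J.
λ = hc/ΔE = (6.626×10^-34·2.998×10^8)/1.320×10^-20 = 1.50×10^-5 m = 1.50×10^4 nm.

λ = 1.50×10^4 nm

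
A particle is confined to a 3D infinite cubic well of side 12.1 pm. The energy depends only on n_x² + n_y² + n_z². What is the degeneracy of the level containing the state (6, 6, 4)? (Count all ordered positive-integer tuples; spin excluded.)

degeneracy = 3

The level has n_x² + n_y² + n_z² = 88. The ordered positive-integer solutions are (4, 6, 6), (6, 4, 6), (6, 6, 4).
That gives 3 states.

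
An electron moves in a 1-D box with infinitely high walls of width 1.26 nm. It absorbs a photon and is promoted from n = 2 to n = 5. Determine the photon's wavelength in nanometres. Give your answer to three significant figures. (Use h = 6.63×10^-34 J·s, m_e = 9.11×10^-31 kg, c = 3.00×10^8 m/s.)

λ = 249 nm

E_1 = h²/(8m_eL²) = 3.799×10^-20 J, so ΔE = (5² − 2²)E_1 = 7.978×10^-19 J.
λ = hc/ΔE = (6.63×10^-34·3.00×10^8)/7.978×10^-19 = 2.49×10^-7 m = 249 nm.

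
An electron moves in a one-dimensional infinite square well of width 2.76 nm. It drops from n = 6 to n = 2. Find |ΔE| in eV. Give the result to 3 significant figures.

E_1 = h²/(8m_eL²) = 7.909×10^-21 J.
|ΔE| = |6² − 2²|·E_1 = 32·7.909×10^-21 J = 2.531×10^-19 J = 1.58 eV.

|ΔE| = 1.58 eV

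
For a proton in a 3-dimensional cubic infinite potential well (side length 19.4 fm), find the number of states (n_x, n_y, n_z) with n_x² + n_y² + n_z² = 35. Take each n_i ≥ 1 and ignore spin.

The level has n_x² + n_y² + n_z² = 35. The ordered positive-integer solutions are (1, 3, 5), (1, 5, 3), (3, 1, 5), (3, 5, 1), (5, 1, 3), (5, 3, 1).
That gives 6 states.

degeneracy = 6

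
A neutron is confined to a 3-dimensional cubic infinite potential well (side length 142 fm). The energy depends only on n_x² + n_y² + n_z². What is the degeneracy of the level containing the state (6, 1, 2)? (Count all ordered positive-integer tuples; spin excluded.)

The level has n_x² + n_y² + n_z² = 41. The ordered positive-integer solutions are (1, 2, 6), (1, 6, 2), (2, 1, 6), (2, 6, 1), (3, 4, 4), (4, 3, 4), (4, 4, 3), (6, 1, 2), (6, 2, 1).
That gives 9 states.

degeneracy = 9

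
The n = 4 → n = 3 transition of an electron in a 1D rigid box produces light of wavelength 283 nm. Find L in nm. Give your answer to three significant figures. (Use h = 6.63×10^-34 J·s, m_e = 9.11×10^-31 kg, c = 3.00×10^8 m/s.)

The photon carries ΔE = hc/λ = 6.63×10^-34·3.00×10^8/2.83×10^-7 m = 7.028×10^-19 J.
Since ΔE = (4² − 3²)E_1, E_1 = 1.004×10^-19 J, and L = h/√(8m_eE_1) = 7.75×10^-10 m = 0.775 nm.

L = 0.775 nm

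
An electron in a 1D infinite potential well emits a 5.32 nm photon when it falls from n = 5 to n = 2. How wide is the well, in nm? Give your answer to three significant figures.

The photon carries ΔE = hc/λ = 6.626×10^-34·2.998×10^8/5.32×10^-9 m = 3.734×10^-17 J.
Since ΔE = (5² − 2²)E_1, E_1 = 1.778×10^-18 J, and L = h/√(8m_eE_1) = 1.84×10^-10 m = 0.184 nm.

L = 0.184 nm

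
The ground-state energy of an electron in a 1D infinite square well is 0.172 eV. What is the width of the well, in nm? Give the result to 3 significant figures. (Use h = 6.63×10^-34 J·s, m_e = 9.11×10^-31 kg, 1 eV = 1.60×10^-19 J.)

L = 1.48 nm

From E_n = n²h²/(8m_eL²), L = n·h/√(8m_eE_n).
E_1 = 0.172 eV = 2.752×10^-20 J, so L = 1·6.63×10^-34/√(8·9.11×10^-31·2.752×10^-20) = 1.48×10^-9 m = 1.48 nm.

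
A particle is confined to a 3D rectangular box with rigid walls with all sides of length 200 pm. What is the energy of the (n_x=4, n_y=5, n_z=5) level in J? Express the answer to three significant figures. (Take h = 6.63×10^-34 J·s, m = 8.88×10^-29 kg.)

E = 1.02×10^-18 J

For a 3D rectangular well E = (h²/8m)·Σ n_i²/L_i² = (6.63×10^-34)²/(8·8.88×10^-29) · [4²/(200 pm)² + 5²/(200 pm)² + 5²/(200 pm)²].
Evaluating gives E = 1.02×10^-18 J.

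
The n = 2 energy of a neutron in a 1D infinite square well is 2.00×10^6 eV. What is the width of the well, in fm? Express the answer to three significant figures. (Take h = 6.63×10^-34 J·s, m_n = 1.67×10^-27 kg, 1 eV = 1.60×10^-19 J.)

L = 20.3 fm

From E_n = n²h²/(8m_nL²), L = n·h/√(8m_nE_n).
E_2 = 2.00×10^6 eV = 3.200×10^-13 J, so L = 2·6.63×10^-34/√(8·1.67×10^-27·3.200×10^-13) = 2.03×10^-14 m = 20.3 fm.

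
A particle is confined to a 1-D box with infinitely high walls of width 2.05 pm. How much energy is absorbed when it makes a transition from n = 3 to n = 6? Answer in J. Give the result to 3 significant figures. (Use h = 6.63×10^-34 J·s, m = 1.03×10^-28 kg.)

E_1 = h²/(8mL²) = 1.269×10^-16 J.
|ΔE| = |3² − 6²|·E_1 = 27·1.269×10^-16 J = 3.43×10^-15 J.

|ΔE| = 3.43×10^-15 J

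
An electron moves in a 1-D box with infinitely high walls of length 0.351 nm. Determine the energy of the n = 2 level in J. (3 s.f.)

For an infinite well E_n = n²h²/(8m_eL²), so E_1 = h²/(8m_eL²) = (6.626×10^-34)²/(8·9.109×10^-31·(3.51×10^-10 m)²) = 4.890×10^-19 J.
Then E_2 = 2²·E_1 = 4·4.890×10^-19 J = 1.96×10^-18 J.

E_2 = 1.96×10^-18 J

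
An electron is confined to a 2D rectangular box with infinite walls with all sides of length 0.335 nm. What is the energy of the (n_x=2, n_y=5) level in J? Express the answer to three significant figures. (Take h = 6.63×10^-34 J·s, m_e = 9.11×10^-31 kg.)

E = 1.56×10^-17 J

For a 2D rectangular well E = (h²/8m_e)·Σ n_i²/L_i² = (6.63×10^-34)²/(8·9.11×10^-31) · [2²/(0.335 nm)² + 5²/(0.335 nm)²].
Evaluating gives E = 1.56×10^-17 J.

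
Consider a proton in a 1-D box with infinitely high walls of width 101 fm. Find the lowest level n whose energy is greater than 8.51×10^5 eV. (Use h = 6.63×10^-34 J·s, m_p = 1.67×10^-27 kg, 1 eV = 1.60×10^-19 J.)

E_1 = h²/(8m_pL²) = 3.225×10^-15 J = 2.016×10^4 eV.
Need n² > 8.51×10^5/2.016×10^4 = 42.21, i.e. n > 6.497.
The smallest integer satisfying this is n = 7.

n = 7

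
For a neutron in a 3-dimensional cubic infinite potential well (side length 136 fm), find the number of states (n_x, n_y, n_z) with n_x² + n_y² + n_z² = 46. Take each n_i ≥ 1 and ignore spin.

The level has n_x² + n_y² + n_z² = 46. The ordered positive-integer solutions are (1, 3, 6), (1, 6, 3), (3, 1, 6), (3, 6, 1), (6, 1, 3), (6, 3, 1).
That gives 6 states.

degeneracy = 6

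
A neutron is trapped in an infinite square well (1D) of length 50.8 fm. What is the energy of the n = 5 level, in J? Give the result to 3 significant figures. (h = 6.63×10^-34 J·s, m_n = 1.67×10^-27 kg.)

E_5 = 3.19×10^-13 J

For an infinite well E_n = n²h²/(8m_nL²), so E_1 = h²/(8m_nL²) = (6.63×10^-34)²/(8·1.67×10^-27·(5.08×10^-14 m)²) = 1.275×10^-14 J.
Then E_5 = 5²·E_1 = 25·1.275×10^-14 J = 3.19×10^-13 J.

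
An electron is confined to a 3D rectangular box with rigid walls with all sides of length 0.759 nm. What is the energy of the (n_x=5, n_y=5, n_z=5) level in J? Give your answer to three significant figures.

E = 7.84×10^-18 J

For a 3D rectangular well E = (h²/8m_e)·Σ n_i²/L_i² = (6.626×10^-34)²/(8·9.109×10^-31) · [5²/(0.759 nm)² + 5²/(0.759 nm)² + 5²/(0.759 nm)²].
Evaluating gives E = 7.84×10^-18 J.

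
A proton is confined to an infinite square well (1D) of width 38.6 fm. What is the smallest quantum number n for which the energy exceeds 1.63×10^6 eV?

E_1 = h²/(8m_pL²) = 2.202×10^-14 J = 1.375×10^5 eV.
Need n² > 1.63×10^6/1.375×10^5 = 11.85, i.e. n > 3.442.
The smallest integer satisfying this is n = 4.

n = 4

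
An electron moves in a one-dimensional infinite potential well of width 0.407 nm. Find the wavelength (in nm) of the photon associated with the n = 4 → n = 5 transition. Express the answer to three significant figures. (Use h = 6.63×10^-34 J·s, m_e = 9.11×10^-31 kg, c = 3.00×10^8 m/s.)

λ = 60.7 nm

E_1 = h²/(8m_eL²) = 3.641×10^-19 J, so ΔE = (5² − 4²)E_1 = 3.277×10^-18 J.
λ = hc/ΔE = (6.63×10^-34·3.00×10^8)/3.277×10^-18 = 6.07×10^-8 m = 60.7 nm.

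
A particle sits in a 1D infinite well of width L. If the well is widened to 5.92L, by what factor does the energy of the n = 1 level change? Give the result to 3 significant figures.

0.0285

E_n ∝ 1/L², so the energy scales by 1/5.92² = 0.0285.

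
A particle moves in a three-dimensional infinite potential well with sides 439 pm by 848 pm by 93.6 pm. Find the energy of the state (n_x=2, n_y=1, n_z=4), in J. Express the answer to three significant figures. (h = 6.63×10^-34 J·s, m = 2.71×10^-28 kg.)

For a 3D rectangular well E = (h²/8m)·Σ n_i²/L_i² = (6.63×10^-34)²/(8·2.71×10^-28) · [2²/(439 pm)² + 1²/(848 pm)² + 4²/(93.6 pm)²].
Evaluating gives E = 3.75×10^-19 J.

E = 3.75×10^-19 J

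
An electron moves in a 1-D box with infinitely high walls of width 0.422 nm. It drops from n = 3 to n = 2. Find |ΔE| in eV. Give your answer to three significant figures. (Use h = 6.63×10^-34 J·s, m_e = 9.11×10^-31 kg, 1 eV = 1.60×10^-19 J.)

|ΔE| = 10.6 eV

E_1 = h²/(8m_eL²) = 3.387×10^-19 J.
|ΔE| = |3² − 2²|·E_1 = 5·3.387×10^-19 J = 1.693×10^-18 J = 10.6 eV.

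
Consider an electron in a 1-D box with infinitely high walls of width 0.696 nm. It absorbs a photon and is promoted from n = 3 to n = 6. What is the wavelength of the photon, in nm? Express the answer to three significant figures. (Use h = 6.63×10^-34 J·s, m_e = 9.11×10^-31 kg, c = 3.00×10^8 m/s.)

λ = 59.2 nm

E_1 = h²/(8m_eL²) = 1.245×10^-19 J, so ΔE = (6² − 3²)E_1 = 3.361×10^-18 J.
λ = hc/ΔE = (6.63×10^-34·3.00×10^8)/3.361×10^-18 = 5.92×10^-8 m = 59.2 nm.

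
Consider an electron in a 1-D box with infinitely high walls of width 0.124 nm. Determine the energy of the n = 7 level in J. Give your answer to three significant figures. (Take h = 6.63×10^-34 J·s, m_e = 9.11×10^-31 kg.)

For an infinite well E_n = n²h²/(8m_eL²), so E_1 = h²/(8m_eL²) = (6.63×10^-34)²/(8·9.11×10^-31·(1.24×10^-10 m)²) = 3.923×10^-18 J.
Then E_7 = 7²·E_1 = 49·3.923×10^-18 J = 1.92×10^-16 J.

E_7 = 1.92×10^-16 J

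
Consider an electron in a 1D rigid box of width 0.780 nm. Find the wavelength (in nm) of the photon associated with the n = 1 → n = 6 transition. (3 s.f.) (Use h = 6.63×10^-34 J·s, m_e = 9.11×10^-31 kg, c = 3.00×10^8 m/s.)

E_1 = h²/(8m_eL²) = 9.914×10^-20 J, so ΔE = (6² − 1²)E_1 = 3.470×10^-18 J.
λ = hc/ΔE = (6.63×10^-34·3.00×10^8)/3.470×10^-18 = 5.73×10^-8 m = 57.3 nm.

λ = 57.3 nm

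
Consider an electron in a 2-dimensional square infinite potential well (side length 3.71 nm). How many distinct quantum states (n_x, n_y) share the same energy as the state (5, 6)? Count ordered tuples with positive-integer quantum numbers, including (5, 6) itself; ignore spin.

degeneracy = 2

The level has n_x² + n_y² = 61. The ordered positive-integer solutions are (5, 6), (6, 5).
That gives 2 states.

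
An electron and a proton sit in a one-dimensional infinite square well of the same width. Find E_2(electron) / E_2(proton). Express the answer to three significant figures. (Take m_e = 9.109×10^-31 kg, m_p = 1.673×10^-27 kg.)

E_n ∝ 1/m at fixed n and L, so the ratio is m_p/m_e = 1.673×10^-27/9.109×10^-31 = 1.84×10^3.

1.84×10^3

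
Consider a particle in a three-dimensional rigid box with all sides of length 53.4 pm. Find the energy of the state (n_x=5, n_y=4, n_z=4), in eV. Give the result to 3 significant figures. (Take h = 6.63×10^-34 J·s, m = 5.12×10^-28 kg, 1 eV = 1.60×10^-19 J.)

E = 13.4 eV

For a 3D rectangular well E = (h²/8m)·Σ n_i²/L_i² = (6.63×10^-34)²/(8·5.12×10^-28) · [5²/(53.4 pm)² + 4²/(53.4 pm)² + 4²/(53.4 pm)²].
Evaluating gives E = 2.145×10^-18 J = 13.4 eV.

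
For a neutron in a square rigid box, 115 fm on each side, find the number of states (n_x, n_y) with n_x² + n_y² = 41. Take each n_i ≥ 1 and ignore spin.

The level has n_x² + n_y² = 41. The ordered positive-integer solutions are (4, 5), (5, 4).
That gives 2 states.

degeneracy = 2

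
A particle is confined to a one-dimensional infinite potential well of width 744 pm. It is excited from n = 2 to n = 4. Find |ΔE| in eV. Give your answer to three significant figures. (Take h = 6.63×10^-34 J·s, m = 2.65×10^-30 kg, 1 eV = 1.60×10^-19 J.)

|ΔE| = 2.81 eV

E_1 = h²/(8mL²) = 3.746×10^-20 J.
|ΔE| = |2² − 4²|·E_1 = 12·3.746×10^-20 J = 4.495×10^-19 J = 2.81 eV.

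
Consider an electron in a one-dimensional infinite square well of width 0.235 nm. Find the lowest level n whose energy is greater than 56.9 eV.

E_1 = h²/(8m_eL²) = 1.091×10^-18 J = 6.810 eV.
Need n² > 56.9/6.810 = 8.355, i.e. n > 2.891.
The smallest integer satisfying this is n = 3.

n = 3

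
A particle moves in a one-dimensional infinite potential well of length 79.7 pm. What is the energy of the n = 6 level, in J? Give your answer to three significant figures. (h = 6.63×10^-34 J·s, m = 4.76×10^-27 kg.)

E_6 = 6.54×10^-20 J

For an infinite well E_n = n²h²/(8mL²), so E_1 = h²/(8mL²) = (6.63×10^-34)²/(8·4.76×10^-27·(7.97×10^-11 m)²) = 1.817×10^-21 J.
Then E_6 = 6²·E_1 = 36·1.817×10^-21 J = 6.54×10^-20 J.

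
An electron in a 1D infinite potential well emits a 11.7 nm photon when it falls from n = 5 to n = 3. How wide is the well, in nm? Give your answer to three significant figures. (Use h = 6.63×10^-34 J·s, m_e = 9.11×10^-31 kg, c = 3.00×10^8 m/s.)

L = 0.238 nm

The photon carries ΔE = hc/λ = 6.63×10^-34·3.00×10^8/1.17×10^-8 m = 1.700×10^-17 J.
Since ΔE = (5² − 3²)E_1, E_1 = 1.062×10^-18 J, and L = h/√(8m_eE_1) = 2.38×10^-10 m = 0.238 nm.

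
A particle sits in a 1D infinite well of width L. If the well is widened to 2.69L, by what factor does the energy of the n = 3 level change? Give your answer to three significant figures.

E_n ∝ 1/L², so the energy scales by 1/2.69² = 0.138.

0.138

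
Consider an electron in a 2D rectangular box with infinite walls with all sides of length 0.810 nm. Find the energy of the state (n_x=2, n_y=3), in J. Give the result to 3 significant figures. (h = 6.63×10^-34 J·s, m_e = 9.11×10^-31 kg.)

For a 2D rectangular well E = (h²/8m_e)·Σ n_i²/L_i² = (6.63×10^-34)²/(8·9.11×10^-31) · [2²/(0.810 nm)² + 3²/(0.810 nm)²].
Evaluating gives E = 1.20×10^-18 J.

E = 1.20×10^-18 J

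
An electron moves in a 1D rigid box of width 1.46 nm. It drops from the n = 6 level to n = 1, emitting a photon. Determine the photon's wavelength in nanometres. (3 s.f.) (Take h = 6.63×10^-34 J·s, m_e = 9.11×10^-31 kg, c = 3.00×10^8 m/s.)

λ = 201 nm

E_1 = h²/(8m_eL²) = 2.830×10^-20 J, so ΔE = (6² − 1²)E_1 = 9.905×10^-19 J.
λ = hc/ΔE = (6.63×10^-34·3.00×10^8)/9.905×10^-19 = 2.01×10^-7 m = 201 nm.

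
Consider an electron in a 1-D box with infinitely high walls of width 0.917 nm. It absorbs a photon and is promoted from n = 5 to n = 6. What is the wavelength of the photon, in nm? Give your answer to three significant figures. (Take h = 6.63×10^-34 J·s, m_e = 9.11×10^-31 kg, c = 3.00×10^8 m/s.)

λ = 252 nm

E_1 = h²/(8m_eL²) = 7.173×10^-20 J, so ΔE = (6² − 5²)E_1 = 7.890×10^-19 J.
λ = hc/ΔE = (6.63×10^-34·3.00×10^8)/7.890×10^-19 = 2.52×10^-7 m = 252 nm.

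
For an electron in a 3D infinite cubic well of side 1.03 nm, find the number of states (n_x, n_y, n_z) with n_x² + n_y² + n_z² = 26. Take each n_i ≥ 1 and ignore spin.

degeneracy = 6

The level has n_x² + n_y² + n_z² = 26. The ordered positive-integer solutions are (1, 3, 4), (1, 4, 3), (3, 1, 4), (3, 4, 1), (4, 1, 3), (4, 3, 1).
That gives 6 states.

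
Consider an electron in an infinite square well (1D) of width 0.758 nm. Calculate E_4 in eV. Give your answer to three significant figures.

E_4 = 10.5 eV

For an infinite well E_n = n²h²/(8m_eL²), so E_1 = h²/(8m_eL²) = (6.626×10^-34)²/(8·9.109×10^-31·(7.58×10^-10 m)²) = 1.049×10^-19 J.
Then E_4 = 4²·E_1 = 16·1.049×10^-19 J = 1.678×10^-18 J.
Converting, E_4 = 1.678×10^-18 J / (1.602×10^-19 J/eV) = 10.5 eV.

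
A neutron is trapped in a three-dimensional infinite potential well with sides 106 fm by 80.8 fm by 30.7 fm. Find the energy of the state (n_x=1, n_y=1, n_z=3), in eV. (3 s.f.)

E = 2.00×10^6 eV

For a 3D rectangular well E = (h²/8m_n)·Σ n_i²/L_i² = (6.626×10^-34)²/(8·1.675×10^-27) · [1²/(106 fm)² + 1²/(80.8 fm)² + 3²/(30.7 fm)²].
Evaluating gives E = 3.208×10^-13 J = 2.00×10^6 eV.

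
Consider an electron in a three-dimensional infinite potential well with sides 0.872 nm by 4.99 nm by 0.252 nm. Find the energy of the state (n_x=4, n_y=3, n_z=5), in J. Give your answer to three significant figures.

E = 2.50×10^-17 J

For a 3D rectangular well E = (h²/8m_e)·Σ n_i²/L_i² = (6.626×10^-34)²/(8·9.109×10^-31) · [4²/(0.872 nm)² + 3²/(4.99 nm)² + 5²/(0.252 nm)²].
Evaluating gives E = 2.50×10^-17 J.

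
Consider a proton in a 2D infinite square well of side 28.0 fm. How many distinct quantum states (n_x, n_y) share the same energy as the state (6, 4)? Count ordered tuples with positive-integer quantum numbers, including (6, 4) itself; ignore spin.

The level has n_x² + n_y² = 52. The ordered positive-integer solutions are (4, 6), (6, 4).
That gives 2 states.

degeneracy = 2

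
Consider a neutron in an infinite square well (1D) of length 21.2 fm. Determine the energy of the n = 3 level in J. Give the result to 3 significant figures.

For an infinite well E_n = n²h²/(8m_nL²), so E_1 = h²/(8m_nL²) = (6.626×10^-34)²/(8·1.675×10^-27·(2.12×10^-14 m)²) = 7.290×10^-14 J.
Then E_3 = 3²·E_1 = 9·7.290×10^-14 J = 6.56×10^-13 J.

E_3 = 6.56×10^-13 J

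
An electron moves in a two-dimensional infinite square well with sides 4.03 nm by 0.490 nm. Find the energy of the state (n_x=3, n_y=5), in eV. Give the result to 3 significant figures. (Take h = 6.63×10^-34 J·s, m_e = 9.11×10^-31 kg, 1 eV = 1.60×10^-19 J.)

For a 2D rectangular well E = (h²/8m_e)·Σ n_i²/L_i² = (6.63×10^-34)²/(8·9.11×10^-31) · [3²/(4.03 nm)² + 5²/(0.490 nm)²].
Evaluating gives E = 6.314×10^-18 J = 39.5 eV.

E = 39.5 eV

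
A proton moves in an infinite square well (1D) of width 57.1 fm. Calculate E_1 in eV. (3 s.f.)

E_1 = 6.28×10^4 eV

For an infinite well E_n = n²h²/(8m_pL²), so E_1 = h²/(8m_pL²) = (6.626×10^-34)²/(8·1.673×10^-27·(5.71×10^-14 m)²) = 1.006×10^-14 J.
Converting, E_1 = 1.006×10^-14 J / (1.602×10^-19 J/eV) = 6.28×10^4 eV.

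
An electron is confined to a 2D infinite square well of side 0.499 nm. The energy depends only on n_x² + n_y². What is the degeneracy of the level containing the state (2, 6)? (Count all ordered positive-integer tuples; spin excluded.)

degeneracy = 2

The level has n_x² + n_y² = 40. The ordered positive-integer solutions are (2, 6), (6, 2).
That gives 2 states.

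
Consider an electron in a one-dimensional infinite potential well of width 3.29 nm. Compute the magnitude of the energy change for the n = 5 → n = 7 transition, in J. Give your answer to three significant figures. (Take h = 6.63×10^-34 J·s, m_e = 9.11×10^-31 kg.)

E_1 = h²/(8m_eL²) = 5.572×10^-21 J.
|ΔE| = |5² − 7²|·E_1 = 24·5.572×10^-21 J = 1.34×10^-19 J.

|ΔE| = 1.34×10^-19 J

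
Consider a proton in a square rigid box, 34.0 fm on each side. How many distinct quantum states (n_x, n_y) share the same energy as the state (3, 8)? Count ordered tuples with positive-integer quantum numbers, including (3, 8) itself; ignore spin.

The level has n_x² + n_y² = 73. The ordered positive-integer solutions are (3, 8), (8, 3).
That gives 2 states.

degeneracy = 2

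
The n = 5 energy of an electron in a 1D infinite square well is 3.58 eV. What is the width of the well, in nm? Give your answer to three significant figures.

L = 1.62 nm

From E_n = n²h²/(8m_eL²), L = n·h/√(8m_eE_n).
E_5 = 3.58 eV = 5.735×10^-19 J, so L = 5·6.626×10^-34/√(8·9.109×10^-31·5.735×10^-19) = 1.62×10^-9 m = 1.62 nm.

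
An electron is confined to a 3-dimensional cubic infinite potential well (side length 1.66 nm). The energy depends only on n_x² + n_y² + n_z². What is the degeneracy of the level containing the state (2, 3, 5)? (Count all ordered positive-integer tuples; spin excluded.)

degeneracy = 9

The level has n_x² + n_y² + n_z² = 38. The ordered positive-integer solutions are (1, 1, 6), (1, 6, 1), (2, 3, 5), (2, 5, 3), (3, 2, 5), (3, 5, 2), (5, 2, 3), (5, 3, 2), (6, 1, 1).
That gives 9 states.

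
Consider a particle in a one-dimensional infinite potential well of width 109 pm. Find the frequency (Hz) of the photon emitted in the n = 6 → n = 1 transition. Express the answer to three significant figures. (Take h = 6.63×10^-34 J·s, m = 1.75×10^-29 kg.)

E_1 = h²/(8mL²) = 2.643×10^-19 J and ΔE = (6² − 1²)E_1 = 9.251×10^-18 J.
f = ΔE/h = 9.251×10^-18/6.63×10^-34 = 1.40×10^16 Hz.

f = 1.40×10^16 Hz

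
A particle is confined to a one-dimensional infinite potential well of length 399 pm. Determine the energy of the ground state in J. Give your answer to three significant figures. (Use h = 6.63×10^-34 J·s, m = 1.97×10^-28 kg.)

For an infinite well E_n = n²h²/(8mL²), so E_1 = h²/(8mL²) = (6.63×10^-34)²/(8·1.97×10^-28·(3.99×10^-10 m)²) = 1.752×10^-21 J.

E_1 = 1.75×10^-21 J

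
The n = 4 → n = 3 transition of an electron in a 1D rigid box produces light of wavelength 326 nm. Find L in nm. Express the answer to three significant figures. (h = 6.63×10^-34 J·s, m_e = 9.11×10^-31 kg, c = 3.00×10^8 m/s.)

The photon carries ΔE = hc/λ = 6.63×10^-34·3.00×10^8/3.26×10^-7 m = 6.101×10^-19 J.
Since ΔE = (4² − 3²)E_1, E_1 = 8.716×10^-20 J, and L = h/√(8m_eE_1) = 8.32×10^-10 m = 0.832 nm.

L = 0.832 nm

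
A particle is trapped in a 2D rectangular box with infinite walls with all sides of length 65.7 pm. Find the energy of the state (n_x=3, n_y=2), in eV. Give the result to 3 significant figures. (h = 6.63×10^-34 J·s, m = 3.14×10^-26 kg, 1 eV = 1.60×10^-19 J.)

E = 0.0329 eV

For a 2D rectangular well E = (h²/8m)·Σ n_i²/L_i² = (6.63×10^-34)²/(8·3.14×10^-26) · [3²/(65.7 pm)² + 2²/(65.7 pm)²].
Evaluating gives E = 5.270×10^-21 J = 0.0329 eV.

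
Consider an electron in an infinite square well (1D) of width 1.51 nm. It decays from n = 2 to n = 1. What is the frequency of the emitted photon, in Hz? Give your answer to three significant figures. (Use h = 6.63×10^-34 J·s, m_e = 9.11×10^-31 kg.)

E_1 = h²/(8m_eL²) = 2.645×10^-20 J and ΔE = (2² − 1²)E_1 = 7.935×10^-20 J.
f = ΔE/h = 7.935×10^-20/6.63×10^-34 = 1.20×10^14 Hz.

f = 1.20×10^14 Hz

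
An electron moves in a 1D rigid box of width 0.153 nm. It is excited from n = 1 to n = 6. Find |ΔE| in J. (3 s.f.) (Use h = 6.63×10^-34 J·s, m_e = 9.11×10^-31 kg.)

|ΔE| = 9.02×10^-17 J

E_1 = h²/(8m_eL²) = 2.577×10^-18 J.
|ΔE| = |1² − 6²|·E_1 = 35·2.577×10^-18 J = 9.02×10^-17 J.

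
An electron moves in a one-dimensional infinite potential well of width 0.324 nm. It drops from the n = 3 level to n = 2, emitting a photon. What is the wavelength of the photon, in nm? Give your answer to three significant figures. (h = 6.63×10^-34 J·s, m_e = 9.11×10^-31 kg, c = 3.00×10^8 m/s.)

E_1 = h²/(8m_eL²) = 5.746×10^-19 J, so ΔE = (3² − 2²)E_1 = 2.873×10^-18 J.
λ = hc/ΔE = (6.63×10^-34·3.00×10^8)/2.873×10^-18 = 6.92×10^-8 m = 69.2 nm.

λ = 69.2 nm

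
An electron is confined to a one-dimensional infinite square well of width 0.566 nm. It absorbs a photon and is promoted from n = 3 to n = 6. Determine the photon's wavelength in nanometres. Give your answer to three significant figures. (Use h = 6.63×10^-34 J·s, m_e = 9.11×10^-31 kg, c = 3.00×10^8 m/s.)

λ = 39.1 nm

E_1 = h²/(8m_eL²) = 1.883×10^-19 J, so ΔE = (6² − 3²)E_1 = 5.084×10^-18 J.
λ = hc/ΔE = (6.63×10^-34·3.00×10^8)/5.084×10^-18 = 3.91×10^-8 m = 39.1 nm.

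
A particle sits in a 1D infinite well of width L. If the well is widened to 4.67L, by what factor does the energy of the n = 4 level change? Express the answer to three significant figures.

E_n ∝ 1/L², so the energy scales by 1/4.67² = 0.0459.

0.0459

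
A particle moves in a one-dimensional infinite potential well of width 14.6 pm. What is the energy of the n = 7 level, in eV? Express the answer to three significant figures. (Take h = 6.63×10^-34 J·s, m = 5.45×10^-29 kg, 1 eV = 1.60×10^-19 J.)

For an infinite well E_n = n²h²/(8mL²), so E_1 = h²/(8mL²) = (6.63×10^-34)²/(8·5.45×10^-29·(1.46×10^-11 m)²) = 4.730×10^-18 J.
Then E_7 = 7²·E_1 = 49·4.730×10^-18 J = 2.318×10^-16 J.
Converting, E_7 = 2.318×10^-16 J / (1.60×10^-19 J/eV) = 1.45×10^3 eV.

E_7 = 1.45×10^3 eV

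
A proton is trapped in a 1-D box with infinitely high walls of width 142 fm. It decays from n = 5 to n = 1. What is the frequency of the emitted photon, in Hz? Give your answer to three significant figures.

E_1 = h²/(8m_pL²) = 1.627×10^-15 J and ΔE = (5² − 1²)E_1 = 3.905×10^-14 J.
f = ΔE/h = 3.905×10^-14/6.626×10^-34 = 5.89×10^19 Hz.

f = 5.89×10^19 Hz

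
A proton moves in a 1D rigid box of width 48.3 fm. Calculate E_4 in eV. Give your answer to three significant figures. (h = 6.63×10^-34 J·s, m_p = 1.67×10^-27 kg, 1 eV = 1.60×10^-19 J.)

For an infinite well E_n = n²h²/(8m_pL²), so E_1 = h²/(8m_pL²) = (6.63×10^-34)²/(8·1.67×10^-27·(4.83×10^-14 m)²) = 1.410×10^-14 J.
Then E_4 = 4²·E_1 = 16·1.410×10^-14 J = 2.256×10^-13 J.
Converting, E_4 = 2.256×10^-13 J / (1.60×10^-19 J/eV) = 1.41×10^6 eV.

E_4 = 1.41×10^6 eV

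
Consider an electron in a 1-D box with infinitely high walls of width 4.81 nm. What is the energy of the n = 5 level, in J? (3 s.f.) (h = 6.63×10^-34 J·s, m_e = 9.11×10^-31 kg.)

E_5 = 6.52×10^-20 J

For an infinite well E_n = n²h²/(8m_eL²), so E_1 = h²/(8m_eL²) = (6.63×10^-34)²/(8·9.11×10^-31·(4.81×10^-9 m)²) = 2.607×10^-21 J.
Then E_5 = 5²·E_1 = 25·2.607×10^-21 J = 6.52×10^-20 J.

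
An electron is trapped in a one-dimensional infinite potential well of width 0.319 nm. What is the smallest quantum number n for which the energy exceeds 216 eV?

n = 8

E_1 = h²/(8m_eL²) = 5.921×10^-19 J = 3.696 eV.
Need n² > 216/3.696 = 58.44, i.e. n > 7.645.
The smallest integer satisfying this is n = 8.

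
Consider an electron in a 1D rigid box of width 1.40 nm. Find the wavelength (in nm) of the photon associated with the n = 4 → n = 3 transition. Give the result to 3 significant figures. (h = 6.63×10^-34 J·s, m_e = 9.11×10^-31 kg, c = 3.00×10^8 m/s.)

λ = 923 nm

E_1 = h²/(8m_eL²) = 3.077×10^-20 J, so ΔE = (4² − 3²)E_1 = 2.154×10^-19 J.
λ = hc/ΔE = (6.63×10^-34·3.00×10^8)/2.154×10^-19 = 9.23×10^-7 m = 923 nm.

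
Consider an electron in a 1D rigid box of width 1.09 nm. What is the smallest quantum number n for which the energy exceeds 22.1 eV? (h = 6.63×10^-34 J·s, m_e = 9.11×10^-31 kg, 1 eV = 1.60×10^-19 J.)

E_1 = h²/(8m_eL²) = 5.077×10^-20 J = 0.3173 eV.
Need n² > 22.1/0.3173 = 69.65, i.e. n > 8.346.
The smallest integer satisfying this is n = 9.

n = 9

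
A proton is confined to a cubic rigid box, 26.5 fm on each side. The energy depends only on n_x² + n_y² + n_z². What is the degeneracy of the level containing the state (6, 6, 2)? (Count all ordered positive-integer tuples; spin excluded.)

degeneracy = 3

The level has n_x² + n_y² + n_z² = 76. The ordered positive-integer solutions are (2, 6, 6), (6, 2, 6), (6, 6, 2).
That gives 3 states.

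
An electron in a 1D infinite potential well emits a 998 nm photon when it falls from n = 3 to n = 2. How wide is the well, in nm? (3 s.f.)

The photon carries ΔE = hc/λ = 6.626×10^-34·2.998×10^8/9.98×10^-7 m = 1.990×10^-19 J.
Since ΔE = (3² − 2²)E_1, E_1 = 3.980×10^-20 J, and L = h/√(8m_eE_1) = 1.23×10^-9 m = 1.23 nm.

L = 1.23 nm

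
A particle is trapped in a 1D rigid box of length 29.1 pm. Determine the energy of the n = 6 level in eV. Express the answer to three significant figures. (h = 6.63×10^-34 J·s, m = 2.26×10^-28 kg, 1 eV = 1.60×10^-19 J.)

For an infinite well E_n = n²h²/(8mL²), so E_1 = h²/(8mL²) = (6.63×10^-34)²/(8·2.26×10^-28·(2.91×10^-11 m)²) = 2.871×10^-19 J.
Then E_6 = 6²·E_1 = 36·2.871×10^-19 J = 1.034×10^-17 J.
Converting, E_6 = 1.034×10^-17 J / (1.60×10^-19 J/eV) = 64.6 eV.

E_6 = 64.6 eV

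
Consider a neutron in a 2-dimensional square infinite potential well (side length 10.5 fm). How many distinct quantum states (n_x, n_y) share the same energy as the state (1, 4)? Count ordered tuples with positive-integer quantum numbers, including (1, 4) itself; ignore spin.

The level has n_x² + n_y² = 17. The ordered positive-integer solutions are (1, 4), (4, 1).
That gives 2 states.

degeneracy = 2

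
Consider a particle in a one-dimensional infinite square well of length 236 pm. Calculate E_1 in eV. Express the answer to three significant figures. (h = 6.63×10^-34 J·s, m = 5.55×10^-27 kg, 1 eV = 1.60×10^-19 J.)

E_1 = 0.00111 eV

For an infinite well E_n = n²h²/(8mL²), so E_1 = h²/(8mL²) = (6.63×10^-34)²/(8·5.55×10^-27·(2.36×10^-10 m)²) = 1.778×10^-22 J.
Converting, E_1 = 1.778×10^-22 J / (1.60×10^-19 J/eV) = 0.00111 eV.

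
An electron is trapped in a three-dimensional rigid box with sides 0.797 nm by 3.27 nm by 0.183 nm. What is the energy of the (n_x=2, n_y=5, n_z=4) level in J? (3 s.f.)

For a 3D rectangular well E = (h²/8m_e)·Σ n_i²/L_i² = (6.626×10^-34)²/(8·9.109×10^-31) · [2²/(0.797 nm)² + 5²/(3.27 nm)² + 4²/(0.183 nm)²].
Evaluating gives E = 2.93×10^-17 J.

E = 2.93×10^-17 J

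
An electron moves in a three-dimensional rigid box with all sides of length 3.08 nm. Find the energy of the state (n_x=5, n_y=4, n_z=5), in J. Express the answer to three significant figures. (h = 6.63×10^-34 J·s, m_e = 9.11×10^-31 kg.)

E = 4.20×10^-19 J

For a 3D rectangular well E = (h²/8m_e)·Σ n_i²/L_i² = (6.63×10^-34)²/(8·9.11×10^-31) · [5²/(3.08 nm)² + 4²/(3.08 nm)² + 5²/(3.08 nm)²].
Evaluating gives E = 4.20×10^-19 J.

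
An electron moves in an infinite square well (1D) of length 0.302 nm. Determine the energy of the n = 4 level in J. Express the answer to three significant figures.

E_4 = 1.06×10^-17 J

For an infinite well E_n = n²h²/(8m_eL²), so E_1 = h²/(8m_eL²) = (6.626×10^-34)²/(8·9.109×10^-31·(3.02×10^-10 m)²) = 6.606×10^-19 J.
Then E_4 = 4²·E_1 = 16·6.606×10^-19 J = 1.06×10^-17 J.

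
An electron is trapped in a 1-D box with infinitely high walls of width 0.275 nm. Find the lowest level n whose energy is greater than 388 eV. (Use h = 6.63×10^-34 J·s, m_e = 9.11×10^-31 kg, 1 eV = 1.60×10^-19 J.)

n = 9

E_1 = h²/(8m_eL²) = 7.975×10^-19 J = 4.984 eV.
Need n² > 388/4.984 = 77.85, i.e. n > 8.823.
The smallest integer satisfying this is n = 9.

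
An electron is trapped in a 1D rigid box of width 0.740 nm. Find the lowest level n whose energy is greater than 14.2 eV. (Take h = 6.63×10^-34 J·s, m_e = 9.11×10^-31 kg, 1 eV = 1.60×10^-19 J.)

E_1 = h²/(8m_eL²) = 1.101×10^-19 J = 0.6881 eV.
Need n² > 14.2/0.6881 = 20.64, i.e. n > 4.543.
The smallest integer satisfying this is n = 5.

n = 5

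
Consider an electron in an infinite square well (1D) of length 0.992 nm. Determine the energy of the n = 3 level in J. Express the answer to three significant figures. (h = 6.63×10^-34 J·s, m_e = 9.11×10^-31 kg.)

For an infinite well E_n = n²h²/(8m_eL²), so E_1 = h²/(8m_eL²) = (6.63×10^-34)²/(8·9.11×10^-31·(9.92×10^-10 m)²) = 6.129×10^-20 J.
Then E_3 = 3²·E_1 = 9·6.129×10^-20 J = 5.52×10^-19 J.

E_3 = 5.52×10^-19 J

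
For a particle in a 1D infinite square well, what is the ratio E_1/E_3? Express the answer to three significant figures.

0.111

E_n ∝ n², so E_1/E_3 = 1²/3² = 1/9 = 0.111.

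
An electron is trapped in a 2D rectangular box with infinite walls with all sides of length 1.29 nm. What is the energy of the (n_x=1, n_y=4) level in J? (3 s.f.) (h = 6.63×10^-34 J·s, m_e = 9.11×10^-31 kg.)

For a 2D rectangular well E = (h²/8m_e)·Σ n_i²/L_i² = (6.63×10^-34)²/(8·9.11×10^-31) · [1²/(1.29 nm)² + 4²/(1.29 nm)²].
Evaluating gives E = 6.16×10^-19 J.

E = 6.16×10^-19 J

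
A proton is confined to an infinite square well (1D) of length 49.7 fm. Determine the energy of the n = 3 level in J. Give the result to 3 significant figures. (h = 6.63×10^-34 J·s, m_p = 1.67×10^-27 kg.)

For an infinite well E_n = n²h²/(8m_pL²), so E_1 = h²/(8m_pL²) = (6.63×10^-34)²/(8·1.67×10^-27·(4.97×10^-14 m)²) = 1.332×10^-14 J.
Then E_3 = 3²·E_1 = 9·1.332×10^-14 J = 1.20×10^-13 J.

E_3 = 1.20×10^-13 J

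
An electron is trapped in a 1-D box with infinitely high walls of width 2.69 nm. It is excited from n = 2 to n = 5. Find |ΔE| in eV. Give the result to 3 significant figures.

E_1 = h²/(8m_eL²) = 8.326×10^-21 J.
|ΔE| = |2² − 5²|·E_1 = 21·8.326×10^-21 J = 1.748×10^-19 J = 1.09 eV.

|ΔE| = 1.09 eV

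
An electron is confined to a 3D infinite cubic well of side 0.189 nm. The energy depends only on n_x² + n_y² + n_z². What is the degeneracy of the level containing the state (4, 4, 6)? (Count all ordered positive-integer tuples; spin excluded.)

The level has n_x² + n_y² + n_z² = 68. The ordered positive-integer solutions are (4, 4, 6), (4, 6, 4), (6, 4, 4).
That gives 3 states.

degeneracy = 3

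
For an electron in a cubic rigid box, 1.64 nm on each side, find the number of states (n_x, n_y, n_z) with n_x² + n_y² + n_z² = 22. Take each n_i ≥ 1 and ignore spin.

degeneracy = 3

The level has n_x² + n_y² + n_z² = 22. The ordered positive-integer solutions are (2, 3, 3), (3, 2, 3), (3, 3, 2).
That gives 3 states.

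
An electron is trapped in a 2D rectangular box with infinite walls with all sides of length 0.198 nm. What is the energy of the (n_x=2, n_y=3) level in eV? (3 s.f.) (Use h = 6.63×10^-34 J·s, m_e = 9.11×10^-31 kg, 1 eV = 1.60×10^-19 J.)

E = 125 eV

For a 2D rectangular well E = (h²/8m_e)·Σ n_i²/L_i² = (6.63×10^-34)²/(8·9.11×10^-31) · [2²/(0.198 nm)² + 3²/(0.198 nm)²].
Evaluating gives E = 2.000×10^-17 J = 125 eV.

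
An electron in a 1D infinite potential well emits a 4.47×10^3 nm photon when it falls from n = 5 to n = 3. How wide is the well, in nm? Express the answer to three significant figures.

L = 4.66 nm

The photon carries ΔE = hc/λ = 6.626×10^-34·2.998×10^8/4.47×10^-6 m = 4.444×10^-20 J.
Since ΔE = (5² − 3²)E_1, E_1 = 2.778×10^-21 J, and L = h/√(8m_eE_1) = 4.66×10^-9 m = 4.66 nm.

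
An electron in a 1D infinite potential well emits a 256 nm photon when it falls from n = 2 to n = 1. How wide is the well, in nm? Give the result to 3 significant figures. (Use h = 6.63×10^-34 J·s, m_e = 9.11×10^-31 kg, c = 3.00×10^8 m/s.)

L = 0.483 nm

The photon carries ΔE = hc/λ = 6.63×10^-34·3.00×10^8/2.56×10^-7 m = 7.770×10^-19 J.
Since ΔE = (2² − 1²)E_1, E_1 = 2.590×10^-19 J, and L = h/√(8m_eE_1) = 4.83×10^-10 m = 0.483 nm.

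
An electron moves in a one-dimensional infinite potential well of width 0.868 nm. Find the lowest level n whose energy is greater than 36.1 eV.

n = 9

E_1 = h²/(8m_eL²) = 7.997×10^-20 J = 0.4992 eV.
Need n² > 36.1/0.4992 = 72.32, i.e. n > 8.504.
The smallest integer satisfying this is n = 9.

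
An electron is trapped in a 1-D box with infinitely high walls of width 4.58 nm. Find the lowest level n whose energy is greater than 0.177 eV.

n = 4

E_1 = h²/(8m_eL²) = 2.872×10^-21 J = 0.01793 eV.
Need n² > 0.177/0.01793 = 9.872, i.e. n > 3.142.
The smallest integer satisfying this is n = 4.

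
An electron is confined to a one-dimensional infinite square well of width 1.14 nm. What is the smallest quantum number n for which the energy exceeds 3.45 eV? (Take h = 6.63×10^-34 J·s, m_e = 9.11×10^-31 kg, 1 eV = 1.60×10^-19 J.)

n = 4

E_1 = h²/(8m_eL²) = 4.641×10^-20 J = 0.2901 eV.
Need n² > 3.45/0.2901 = 11.89, i.e. n > 3.448.
The smallest integer satisfying this is n = 4.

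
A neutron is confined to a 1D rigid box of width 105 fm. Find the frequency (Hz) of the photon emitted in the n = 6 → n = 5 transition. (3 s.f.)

f = 4.93×10^19 Hz

E_1 = h²/(8m_nL²) = 2.972×10^-15 J and ΔE = (6² − 5²)E_1 = 3.269×10^-14 J.
f = ΔE/h = 3.269×10^-14/6.626×10^-34 = 4.93×10^19 Hz.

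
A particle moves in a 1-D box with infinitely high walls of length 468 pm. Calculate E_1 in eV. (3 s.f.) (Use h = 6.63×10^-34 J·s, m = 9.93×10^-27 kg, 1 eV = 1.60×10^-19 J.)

For an infinite well E_n = n²h²/(8mL²), so E_1 = h²/(8mL²) = (6.63×10^-34)²/(8·9.93×10^-27·(4.68×10^-10 m)²) = 2.526×10^-23 J.
Converting, E_1 = 2.526×10^-23 J / (1.60×10^-19 J/eV) = 1.58×10^-4 eV.

E_1 = 1.58×10^-4 eV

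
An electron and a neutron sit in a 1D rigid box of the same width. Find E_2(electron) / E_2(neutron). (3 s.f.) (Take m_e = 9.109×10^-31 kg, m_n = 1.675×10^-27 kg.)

1.84×10^3

E_n ∝ 1/m at fixed n and L, so the ratio is m_n/m_e = 1.675×10^-27/9.109×10^-31 = 1.84×10^3.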